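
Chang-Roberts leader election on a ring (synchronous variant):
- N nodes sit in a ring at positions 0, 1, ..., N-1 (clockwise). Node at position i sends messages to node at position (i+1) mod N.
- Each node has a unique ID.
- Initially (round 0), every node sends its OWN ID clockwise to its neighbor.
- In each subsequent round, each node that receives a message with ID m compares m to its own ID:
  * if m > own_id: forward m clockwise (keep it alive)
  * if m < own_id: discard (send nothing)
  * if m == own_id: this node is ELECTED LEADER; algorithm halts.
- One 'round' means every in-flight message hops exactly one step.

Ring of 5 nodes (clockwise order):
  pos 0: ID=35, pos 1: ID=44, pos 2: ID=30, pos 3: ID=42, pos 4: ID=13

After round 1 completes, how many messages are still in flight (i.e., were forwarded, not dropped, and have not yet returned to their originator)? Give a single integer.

Round 1: pos1(id44) recv 35: drop; pos2(id30) recv 44: fwd; pos3(id42) recv 30: drop; pos4(id13) recv 42: fwd; pos0(id35) recv 13: drop
After round 1: 2 messages still in flight

Answer: 2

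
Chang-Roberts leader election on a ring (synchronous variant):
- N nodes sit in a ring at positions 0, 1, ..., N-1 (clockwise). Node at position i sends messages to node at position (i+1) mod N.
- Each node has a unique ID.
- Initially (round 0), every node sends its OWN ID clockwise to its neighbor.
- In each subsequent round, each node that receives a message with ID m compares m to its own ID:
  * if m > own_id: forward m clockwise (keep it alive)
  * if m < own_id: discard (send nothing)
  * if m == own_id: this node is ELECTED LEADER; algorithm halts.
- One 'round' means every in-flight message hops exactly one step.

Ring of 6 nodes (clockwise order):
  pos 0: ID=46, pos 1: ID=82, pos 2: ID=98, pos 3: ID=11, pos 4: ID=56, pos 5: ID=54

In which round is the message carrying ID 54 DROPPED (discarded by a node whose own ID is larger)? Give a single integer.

Answer: 2

Derivation:
Round 1: pos1(id82) recv 46: drop; pos2(id98) recv 82: drop; pos3(id11) recv 98: fwd; pos4(id56) recv 11: drop; pos5(id54) recv 56: fwd; pos0(id46) recv 54: fwd
Round 2: pos4(id56) recv 98: fwd; pos0(id46) recv 56: fwd; pos1(id82) recv 54: drop
Round 3: pos5(id54) recv 98: fwd; pos1(id82) recv 56: drop
Round 4: pos0(id46) recv 98: fwd
Round 5: pos1(id82) recv 98: fwd
Round 6: pos2(id98) recv 98: ELECTED
Message ID 54 originates at pos 5; dropped at pos 1 in round 2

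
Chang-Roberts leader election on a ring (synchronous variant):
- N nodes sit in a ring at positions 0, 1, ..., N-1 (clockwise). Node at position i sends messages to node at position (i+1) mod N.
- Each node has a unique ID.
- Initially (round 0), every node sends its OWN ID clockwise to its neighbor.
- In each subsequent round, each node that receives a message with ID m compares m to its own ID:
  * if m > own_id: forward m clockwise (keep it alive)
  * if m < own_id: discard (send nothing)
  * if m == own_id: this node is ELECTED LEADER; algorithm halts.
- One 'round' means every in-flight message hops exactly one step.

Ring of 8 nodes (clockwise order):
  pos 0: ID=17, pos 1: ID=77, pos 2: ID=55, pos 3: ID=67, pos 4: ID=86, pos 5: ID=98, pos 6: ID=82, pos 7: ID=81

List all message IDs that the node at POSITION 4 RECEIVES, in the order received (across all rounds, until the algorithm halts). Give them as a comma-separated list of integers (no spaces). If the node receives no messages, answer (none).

Round 1: pos1(id77) recv 17: drop; pos2(id55) recv 77: fwd; pos3(id67) recv 55: drop; pos4(id86) recv 67: drop; pos5(id98) recv 86: drop; pos6(id82) recv 98: fwd; pos7(id81) recv 82: fwd; pos0(id17) recv 81: fwd
Round 2: pos3(id67) recv 77: fwd; pos7(id81) recv 98: fwd; pos0(id17) recv 82: fwd; pos1(id77) recv 81: fwd
Round 3: pos4(id86) recv 77: drop; pos0(id17) recv 98: fwd; pos1(id77) recv 82: fwd; pos2(id55) recv 81: fwd
Round 4: pos1(id77) recv 98: fwd; pos2(id55) recv 82: fwd; pos3(id67) recv 81: fwd
Round 5: pos2(id55) recv 98: fwd; pos3(id67) recv 82: fwd; pos4(id86) recv 81: drop
Round 6: pos3(id67) recv 98: fwd; pos4(id86) recv 82: drop
Round 7: pos4(id86) recv 98: fwd
Round 8: pos5(id98) recv 98: ELECTED

Answer: 67,77,81,82,98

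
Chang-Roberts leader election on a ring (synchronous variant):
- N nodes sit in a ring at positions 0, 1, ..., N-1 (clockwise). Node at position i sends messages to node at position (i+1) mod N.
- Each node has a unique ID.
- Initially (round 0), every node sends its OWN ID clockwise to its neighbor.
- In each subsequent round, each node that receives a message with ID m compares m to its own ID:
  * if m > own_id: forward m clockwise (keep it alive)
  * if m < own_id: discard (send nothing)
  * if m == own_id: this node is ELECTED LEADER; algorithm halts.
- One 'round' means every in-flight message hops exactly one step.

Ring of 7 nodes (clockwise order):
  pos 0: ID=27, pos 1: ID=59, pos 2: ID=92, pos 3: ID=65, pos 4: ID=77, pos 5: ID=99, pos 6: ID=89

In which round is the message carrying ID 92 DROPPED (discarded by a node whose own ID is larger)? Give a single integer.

Round 1: pos1(id59) recv 27: drop; pos2(id92) recv 59: drop; pos3(id65) recv 92: fwd; pos4(id77) recv 65: drop; pos5(id99) recv 77: drop; pos6(id89) recv 99: fwd; pos0(id27) recv 89: fwd
Round 2: pos4(id77) recv 92: fwd; pos0(id27) recv 99: fwd; pos1(id59) recv 89: fwd
Round 3: pos5(id99) recv 92: drop; pos1(id59) recv 99: fwd; pos2(id92) recv 89: drop
Round 4: pos2(id92) recv 99: fwd
Round 5: pos3(id65) recv 99: fwd
Round 6: pos4(id77) recv 99: fwd
Round 7: pos5(id99) recv 99: ELECTED
Message ID 92 originates at pos 2; dropped at pos 5 in round 3

Answer: 3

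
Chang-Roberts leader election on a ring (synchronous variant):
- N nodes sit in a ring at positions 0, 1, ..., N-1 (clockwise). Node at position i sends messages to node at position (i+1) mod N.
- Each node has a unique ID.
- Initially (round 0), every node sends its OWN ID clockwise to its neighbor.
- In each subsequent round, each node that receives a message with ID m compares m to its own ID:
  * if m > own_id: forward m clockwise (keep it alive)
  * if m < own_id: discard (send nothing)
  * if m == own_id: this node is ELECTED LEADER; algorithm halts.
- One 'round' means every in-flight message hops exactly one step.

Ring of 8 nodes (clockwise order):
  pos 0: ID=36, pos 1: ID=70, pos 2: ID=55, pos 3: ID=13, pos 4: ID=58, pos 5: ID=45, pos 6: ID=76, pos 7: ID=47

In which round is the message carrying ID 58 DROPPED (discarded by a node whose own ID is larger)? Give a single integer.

Round 1: pos1(id70) recv 36: drop; pos2(id55) recv 70: fwd; pos3(id13) recv 55: fwd; pos4(id58) recv 13: drop; pos5(id45) recv 58: fwd; pos6(id76) recv 45: drop; pos7(id47) recv 76: fwd; pos0(id36) recv 47: fwd
Round 2: pos3(id13) recv 70: fwd; pos4(id58) recv 55: drop; pos6(id76) recv 58: drop; pos0(id36) recv 76: fwd; pos1(id70) recv 47: drop
Round 3: pos4(id58) recv 70: fwd; pos1(id70) recv 76: fwd
Round 4: pos5(id45) recv 70: fwd; pos2(id55) recv 76: fwd
Round 5: pos6(id76) recv 70: drop; pos3(id13) recv 76: fwd
Round 6: pos4(id58) recv 76: fwd
Round 7: pos5(id45) recv 76: fwd
Round 8: pos6(id76) recv 76: ELECTED
Message ID 58 originates at pos 4; dropped at pos 6 in round 2

Answer: 2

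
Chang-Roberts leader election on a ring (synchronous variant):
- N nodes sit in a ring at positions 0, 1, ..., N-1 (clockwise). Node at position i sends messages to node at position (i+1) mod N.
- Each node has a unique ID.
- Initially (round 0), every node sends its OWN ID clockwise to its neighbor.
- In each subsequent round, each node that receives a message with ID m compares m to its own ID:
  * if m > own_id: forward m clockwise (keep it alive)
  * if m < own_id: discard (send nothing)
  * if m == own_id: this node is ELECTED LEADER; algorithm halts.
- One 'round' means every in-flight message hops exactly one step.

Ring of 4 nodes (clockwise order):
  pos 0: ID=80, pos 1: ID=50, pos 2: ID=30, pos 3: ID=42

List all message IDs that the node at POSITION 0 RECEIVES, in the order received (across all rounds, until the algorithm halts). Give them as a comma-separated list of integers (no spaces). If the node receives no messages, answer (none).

Round 1: pos1(id50) recv 80: fwd; pos2(id30) recv 50: fwd; pos3(id42) recv 30: drop; pos0(id80) recv 42: drop
Round 2: pos2(id30) recv 80: fwd; pos3(id42) recv 50: fwd
Round 3: pos3(id42) recv 80: fwd; pos0(id80) recv 50: drop
Round 4: pos0(id80) recv 80: ELECTED

Answer: 42,50,80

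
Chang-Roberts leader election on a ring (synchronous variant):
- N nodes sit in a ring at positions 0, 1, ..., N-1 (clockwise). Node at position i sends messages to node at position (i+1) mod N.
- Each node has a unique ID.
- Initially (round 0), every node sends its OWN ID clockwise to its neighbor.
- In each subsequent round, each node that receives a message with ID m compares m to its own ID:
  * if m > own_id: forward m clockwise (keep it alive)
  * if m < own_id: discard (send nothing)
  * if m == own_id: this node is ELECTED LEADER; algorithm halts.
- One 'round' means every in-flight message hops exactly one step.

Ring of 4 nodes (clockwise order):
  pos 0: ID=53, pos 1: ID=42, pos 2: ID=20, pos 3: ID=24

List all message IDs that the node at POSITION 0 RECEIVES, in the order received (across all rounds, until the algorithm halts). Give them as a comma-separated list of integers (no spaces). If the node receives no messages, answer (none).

Answer: 24,42,53

Derivation:
Round 1: pos1(id42) recv 53: fwd; pos2(id20) recv 42: fwd; pos3(id24) recv 20: drop; pos0(id53) recv 24: drop
Round 2: pos2(id20) recv 53: fwd; pos3(id24) recv 42: fwd
Round 3: pos3(id24) recv 53: fwd; pos0(id53) recv 42: drop
Round 4: pos0(id53) recv 53: ELECTED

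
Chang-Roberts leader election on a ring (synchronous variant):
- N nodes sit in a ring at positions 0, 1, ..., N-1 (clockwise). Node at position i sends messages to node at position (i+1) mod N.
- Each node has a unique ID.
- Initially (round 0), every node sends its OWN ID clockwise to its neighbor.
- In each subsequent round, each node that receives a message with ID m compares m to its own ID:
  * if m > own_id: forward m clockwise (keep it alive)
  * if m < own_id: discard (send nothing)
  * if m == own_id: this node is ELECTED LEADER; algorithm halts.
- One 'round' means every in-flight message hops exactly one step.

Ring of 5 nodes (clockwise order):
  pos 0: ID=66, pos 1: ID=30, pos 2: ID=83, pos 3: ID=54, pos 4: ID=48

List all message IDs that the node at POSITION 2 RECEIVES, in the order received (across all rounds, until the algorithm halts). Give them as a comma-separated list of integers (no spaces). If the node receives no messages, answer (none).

Round 1: pos1(id30) recv 66: fwd; pos2(id83) recv 30: drop; pos3(id54) recv 83: fwd; pos4(id48) recv 54: fwd; pos0(id66) recv 48: drop
Round 2: pos2(id83) recv 66: drop; pos4(id48) recv 83: fwd; pos0(id66) recv 54: drop
Round 3: pos0(id66) recv 83: fwd
Round 4: pos1(id30) recv 83: fwd
Round 5: pos2(id83) recv 83: ELECTED

Answer: 30,66,83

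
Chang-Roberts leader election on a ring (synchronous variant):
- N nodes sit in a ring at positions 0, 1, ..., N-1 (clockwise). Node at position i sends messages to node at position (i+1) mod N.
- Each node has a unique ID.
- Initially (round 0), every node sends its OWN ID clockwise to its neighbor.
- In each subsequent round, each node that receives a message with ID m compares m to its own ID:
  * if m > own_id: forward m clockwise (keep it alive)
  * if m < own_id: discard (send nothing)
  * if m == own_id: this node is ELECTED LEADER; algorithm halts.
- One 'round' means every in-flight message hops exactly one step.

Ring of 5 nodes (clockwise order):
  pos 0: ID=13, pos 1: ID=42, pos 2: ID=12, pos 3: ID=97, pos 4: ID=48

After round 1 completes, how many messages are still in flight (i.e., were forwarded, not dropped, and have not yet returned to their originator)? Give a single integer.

Answer: 3

Derivation:
Round 1: pos1(id42) recv 13: drop; pos2(id12) recv 42: fwd; pos3(id97) recv 12: drop; pos4(id48) recv 97: fwd; pos0(id13) recv 48: fwd
After round 1: 3 messages still in flight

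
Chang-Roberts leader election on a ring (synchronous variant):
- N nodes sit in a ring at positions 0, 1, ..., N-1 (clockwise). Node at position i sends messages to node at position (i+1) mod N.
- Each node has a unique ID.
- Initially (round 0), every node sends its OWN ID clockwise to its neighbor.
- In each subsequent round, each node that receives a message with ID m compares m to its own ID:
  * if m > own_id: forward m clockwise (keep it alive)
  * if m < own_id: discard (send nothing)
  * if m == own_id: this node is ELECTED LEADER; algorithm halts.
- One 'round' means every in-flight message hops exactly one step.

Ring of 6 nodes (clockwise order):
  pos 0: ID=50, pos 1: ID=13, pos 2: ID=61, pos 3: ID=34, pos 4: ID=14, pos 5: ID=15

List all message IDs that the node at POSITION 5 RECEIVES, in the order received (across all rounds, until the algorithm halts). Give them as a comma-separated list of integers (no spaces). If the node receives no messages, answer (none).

Answer: 14,34,61

Derivation:
Round 1: pos1(id13) recv 50: fwd; pos2(id61) recv 13: drop; pos3(id34) recv 61: fwd; pos4(id14) recv 34: fwd; pos5(id15) recv 14: drop; pos0(id50) recv 15: drop
Round 2: pos2(id61) recv 50: drop; pos4(id14) recv 61: fwd; pos5(id15) recv 34: fwd
Round 3: pos5(id15) recv 61: fwd; pos0(id50) recv 34: drop
Round 4: pos0(id50) recv 61: fwd
Round 5: pos1(id13) recv 61: fwd
Round 6: pos2(id61) recv 61: ELECTED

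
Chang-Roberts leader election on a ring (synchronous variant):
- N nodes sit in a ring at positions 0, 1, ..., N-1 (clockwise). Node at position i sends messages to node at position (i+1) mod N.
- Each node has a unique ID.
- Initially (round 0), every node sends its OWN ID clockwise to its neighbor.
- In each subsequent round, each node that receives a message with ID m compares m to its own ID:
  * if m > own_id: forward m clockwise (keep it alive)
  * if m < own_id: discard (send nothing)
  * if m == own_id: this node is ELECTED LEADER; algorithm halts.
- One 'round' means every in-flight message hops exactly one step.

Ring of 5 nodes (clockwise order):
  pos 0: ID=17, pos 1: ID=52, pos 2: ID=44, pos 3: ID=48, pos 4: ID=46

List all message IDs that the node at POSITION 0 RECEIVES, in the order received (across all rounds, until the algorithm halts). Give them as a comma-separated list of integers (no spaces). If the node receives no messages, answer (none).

Answer: 46,48,52

Derivation:
Round 1: pos1(id52) recv 17: drop; pos2(id44) recv 52: fwd; pos3(id48) recv 44: drop; pos4(id46) recv 48: fwd; pos0(id17) recv 46: fwd
Round 2: pos3(id48) recv 52: fwd; pos0(id17) recv 48: fwd; pos1(id52) recv 46: drop
Round 3: pos4(id46) recv 52: fwd; pos1(id52) recv 48: drop
Round 4: pos0(id17) recv 52: fwd
Round 5: pos1(id52) recv 52: ELECTED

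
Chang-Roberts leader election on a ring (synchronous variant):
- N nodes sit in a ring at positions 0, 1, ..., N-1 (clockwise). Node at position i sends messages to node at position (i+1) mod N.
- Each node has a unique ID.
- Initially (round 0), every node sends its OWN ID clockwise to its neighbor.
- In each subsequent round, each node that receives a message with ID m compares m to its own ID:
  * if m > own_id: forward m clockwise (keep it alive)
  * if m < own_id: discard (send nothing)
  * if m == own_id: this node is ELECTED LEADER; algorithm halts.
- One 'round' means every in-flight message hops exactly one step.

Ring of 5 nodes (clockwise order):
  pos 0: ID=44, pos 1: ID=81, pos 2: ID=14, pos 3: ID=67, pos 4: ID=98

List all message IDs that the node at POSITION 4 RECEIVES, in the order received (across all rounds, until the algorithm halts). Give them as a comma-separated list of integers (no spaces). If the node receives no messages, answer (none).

Answer: 67,81,98

Derivation:
Round 1: pos1(id81) recv 44: drop; pos2(id14) recv 81: fwd; pos3(id67) recv 14: drop; pos4(id98) recv 67: drop; pos0(id44) recv 98: fwd
Round 2: pos3(id67) recv 81: fwd; pos1(id81) recv 98: fwd
Round 3: pos4(id98) recv 81: drop; pos2(id14) recv 98: fwd
Round 4: pos3(id67) recv 98: fwd
Round 5: pos4(id98) recv 98: ELECTED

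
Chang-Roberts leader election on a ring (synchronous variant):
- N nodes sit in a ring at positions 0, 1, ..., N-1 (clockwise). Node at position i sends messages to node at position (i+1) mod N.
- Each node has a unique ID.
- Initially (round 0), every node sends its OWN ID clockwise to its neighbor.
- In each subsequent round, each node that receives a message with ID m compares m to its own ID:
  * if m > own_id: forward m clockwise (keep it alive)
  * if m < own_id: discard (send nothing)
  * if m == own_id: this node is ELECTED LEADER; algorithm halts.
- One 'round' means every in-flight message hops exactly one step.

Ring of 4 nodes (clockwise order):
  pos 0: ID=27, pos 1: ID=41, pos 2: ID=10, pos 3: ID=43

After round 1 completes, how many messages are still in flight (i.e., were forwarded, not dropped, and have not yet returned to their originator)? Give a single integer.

Round 1: pos1(id41) recv 27: drop; pos2(id10) recv 41: fwd; pos3(id43) recv 10: drop; pos0(id27) recv 43: fwd
After round 1: 2 messages still in flight

Answer: 2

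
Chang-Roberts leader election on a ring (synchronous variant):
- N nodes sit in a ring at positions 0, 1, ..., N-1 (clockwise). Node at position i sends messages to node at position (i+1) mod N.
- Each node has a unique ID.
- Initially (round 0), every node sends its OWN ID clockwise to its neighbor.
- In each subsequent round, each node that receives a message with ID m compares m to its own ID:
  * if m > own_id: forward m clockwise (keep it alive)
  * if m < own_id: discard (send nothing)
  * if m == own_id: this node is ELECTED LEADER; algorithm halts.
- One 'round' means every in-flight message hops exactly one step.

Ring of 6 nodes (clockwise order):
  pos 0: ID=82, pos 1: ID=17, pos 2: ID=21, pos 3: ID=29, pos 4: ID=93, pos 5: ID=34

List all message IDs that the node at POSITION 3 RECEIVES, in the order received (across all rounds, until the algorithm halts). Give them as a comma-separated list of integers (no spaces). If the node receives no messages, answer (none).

Answer: 21,82,93

Derivation:
Round 1: pos1(id17) recv 82: fwd; pos2(id21) recv 17: drop; pos3(id29) recv 21: drop; pos4(id93) recv 29: drop; pos5(id34) recv 93: fwd; pos0(id82) recv 34: drop
Round 2: pos2(id21) recv 82: fwd; pos0(id82) recv 93: fwd
Round 3: pos3(id29) recv 82: fwd; pos1(id17) recv 93: fwd
Round 4: pos4(id93) recv 82: drop; pos2(id21) recv 93: fwd
Round 5: pos3(id29) recv 93: fwd
Round 6: pos4(id93) recv 93: ELECTED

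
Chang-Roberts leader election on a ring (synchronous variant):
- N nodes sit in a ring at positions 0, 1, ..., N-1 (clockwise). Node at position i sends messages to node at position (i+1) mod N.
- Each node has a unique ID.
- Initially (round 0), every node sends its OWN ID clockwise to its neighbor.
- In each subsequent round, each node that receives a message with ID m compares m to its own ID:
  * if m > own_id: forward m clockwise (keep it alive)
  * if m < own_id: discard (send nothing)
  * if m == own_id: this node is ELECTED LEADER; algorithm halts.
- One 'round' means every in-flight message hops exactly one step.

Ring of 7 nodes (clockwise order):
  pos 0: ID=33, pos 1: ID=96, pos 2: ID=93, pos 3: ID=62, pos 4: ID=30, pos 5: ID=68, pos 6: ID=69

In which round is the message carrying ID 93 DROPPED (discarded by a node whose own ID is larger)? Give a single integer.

Round 1: pos1(id96) recv 33: drop; pos2(id93) recv 96: fwd; pos3(id62) recv 93: fwd; pos4(id30) recv 62: fwd; pos5(id68) recv 30: drop; pos6(id69) recv 68: drop; pos0(id33) recv 69: fwd
Round 2: pos3(id62) recv 96: fwd; pos4(id30) recv 93: fwd; pos5(id68) recv 62: drop; pos1(id96) recv 69: drop
Round 3: pos4(id30) recv 96: fwd; pos5(id68) recv 93: fwd
Round 4: pos5(id68) recv 96: fwd; pos6(id69) recv 93: fwd
Round 5: pos6(id69) recv 96: fwd; pos0(id33) recv 93: fwd
Round 6: pos0(id33) recv 96: fwd; pos1(id96) recv 93: drop
Round 7: pos1(id96) recv 96: ELECTED
Message ID 93 originates at pos 2; dropped at pos 1 in round 6

Answer: 6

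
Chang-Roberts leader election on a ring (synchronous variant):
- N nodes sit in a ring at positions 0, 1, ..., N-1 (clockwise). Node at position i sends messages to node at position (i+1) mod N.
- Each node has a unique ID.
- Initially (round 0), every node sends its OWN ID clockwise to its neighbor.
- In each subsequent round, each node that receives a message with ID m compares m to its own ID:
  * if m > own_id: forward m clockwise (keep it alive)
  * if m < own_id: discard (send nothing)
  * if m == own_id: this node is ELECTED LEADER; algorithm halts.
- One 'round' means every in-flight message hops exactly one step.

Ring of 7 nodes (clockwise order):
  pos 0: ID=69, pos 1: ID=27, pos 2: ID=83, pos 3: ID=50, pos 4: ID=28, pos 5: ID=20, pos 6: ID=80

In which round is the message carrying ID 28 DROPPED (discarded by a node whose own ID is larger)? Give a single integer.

Round 1: pos1(id27) recv 69: fwd; pos2(id83) recv 27: drop; pos3(id50) recv 83: fwd; pos4(id28) recv 50: fwd; pos5(id20) recv 28: fwd; pos6(id80) recv 20: drop; pos0(id69) recv 80: fwd
Round 2: pos2(id83) recv 69: drop; pos4(id28) recv 83: fwd; pos5(id20) recv 50: fwd; pos6(id80) recv 28: drop; pos1(id27) recv 80: fwd
Round 3: pos5(id20) recv 83: fwd; pos6(id80) recv 50: drop; pos2(id83) recv 80: drop
Round 4: pos6(id80) recv 83: fwd
Round 5: pos0(id69) recv 83: fwd
Round 6: pos1(id27) recv 83: fwd
Round 7: pos2(id83) recv 83: ELECTED
Message ID 28 originates at pos 4; dropped at pos 6 in round 2

Answer: 2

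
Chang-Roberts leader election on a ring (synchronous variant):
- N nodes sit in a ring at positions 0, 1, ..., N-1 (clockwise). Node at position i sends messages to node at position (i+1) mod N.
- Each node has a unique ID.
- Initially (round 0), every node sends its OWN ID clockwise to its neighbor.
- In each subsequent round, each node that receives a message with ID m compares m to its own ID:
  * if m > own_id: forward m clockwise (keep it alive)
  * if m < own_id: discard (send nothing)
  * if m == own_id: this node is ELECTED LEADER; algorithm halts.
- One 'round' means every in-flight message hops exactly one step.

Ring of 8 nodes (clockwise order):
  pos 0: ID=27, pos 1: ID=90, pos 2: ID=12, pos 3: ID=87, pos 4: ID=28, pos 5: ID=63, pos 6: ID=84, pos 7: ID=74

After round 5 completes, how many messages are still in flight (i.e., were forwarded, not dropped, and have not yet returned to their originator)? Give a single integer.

Round 1: pos1(id90) recv 27: drop; pos2(id12) recv 90: fwd; pos3(id87) recv 12: drop; pos4(id28) recv 87: fwd; pos5(id63) recv 28: drop; pos6(id84) recv 63: drop; pos7(id74) recv 84: fwd; pos0(id27) recv 74: fwd
Round 2: pos3(id87) recv 90: fwd; pos5(id63) recv 87: fwd; pos0(id27) recv 84: fwd; pos1(id90) recv 74: drop
Round 3: pos4(id28) recv 90: fwd; pos6(id84) recv 87: fwd; pos1(id90) recv 84: drop
Round 4: pos5(id63) recv 90: fwd; pos7(id74) recv 87: fwd
Round 5: pos6(id84) recv 90: fwd; pos0(id27) recv 87: fwd
After round 5: 2 messages still in flight

Answer: 2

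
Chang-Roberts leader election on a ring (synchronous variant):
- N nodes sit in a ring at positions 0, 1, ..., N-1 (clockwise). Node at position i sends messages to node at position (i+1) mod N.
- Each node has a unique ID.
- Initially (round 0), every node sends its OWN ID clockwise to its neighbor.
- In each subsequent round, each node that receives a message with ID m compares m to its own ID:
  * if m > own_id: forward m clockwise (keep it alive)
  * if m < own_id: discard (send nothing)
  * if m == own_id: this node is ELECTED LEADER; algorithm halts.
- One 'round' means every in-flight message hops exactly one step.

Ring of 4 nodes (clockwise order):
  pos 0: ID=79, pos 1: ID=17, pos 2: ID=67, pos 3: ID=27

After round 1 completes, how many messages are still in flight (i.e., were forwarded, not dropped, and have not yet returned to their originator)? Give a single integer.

Answer: 2

Derivation:
Round 1: pos1(id17) recv 79: fwd; pos2(id67) recv 17: drop; pos3(id27) recv 67: fwd; pos0(id79) recv 27: drop
After round 1: 2 messages still in flight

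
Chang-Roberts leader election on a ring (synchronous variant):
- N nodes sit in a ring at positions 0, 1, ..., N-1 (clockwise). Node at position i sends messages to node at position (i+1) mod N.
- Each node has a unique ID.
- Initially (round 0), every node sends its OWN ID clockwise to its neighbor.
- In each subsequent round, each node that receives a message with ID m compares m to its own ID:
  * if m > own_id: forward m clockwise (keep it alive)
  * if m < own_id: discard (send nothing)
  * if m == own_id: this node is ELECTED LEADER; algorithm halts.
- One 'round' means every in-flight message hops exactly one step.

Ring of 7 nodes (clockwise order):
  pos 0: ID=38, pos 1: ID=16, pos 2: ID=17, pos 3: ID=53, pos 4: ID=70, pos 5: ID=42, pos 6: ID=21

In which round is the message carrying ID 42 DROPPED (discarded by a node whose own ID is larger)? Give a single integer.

Answer: 5

Derivation:
Round 1: pos1(id16) recv 38: fwd; pos2(id17) recv 16: drop; pos3(id53) recv 17: drop; pos4(id70) recv 53: drop; pos5(id42) recv 70: fwd; pos6(id21) recv 42: fwd; pos0(id38) recv 21: drop
Round 2: pos2(id17) recv 38: fwd; pos6(id21) recv 70: fwd; pos0(id38) recv 42: fwd
Round 3: pos3(id53) recv 38: drop; pos0(id38) recv 70: fwd; pos1(id16) recv 42: fwd
Round 4: pos1(id16) recv 70: fwd; pos2(id17) recv 42: fwd
Round 5: pos2(id17) recv 70: fwd; pos3(id53) recv 42: drop
Round 6: pos3(id53) recv 70: fwd
Round 7: pos4(id70) recv 70: ELECTED
Message ID 42 originates at pos 5; dropped at pos 3 in round 5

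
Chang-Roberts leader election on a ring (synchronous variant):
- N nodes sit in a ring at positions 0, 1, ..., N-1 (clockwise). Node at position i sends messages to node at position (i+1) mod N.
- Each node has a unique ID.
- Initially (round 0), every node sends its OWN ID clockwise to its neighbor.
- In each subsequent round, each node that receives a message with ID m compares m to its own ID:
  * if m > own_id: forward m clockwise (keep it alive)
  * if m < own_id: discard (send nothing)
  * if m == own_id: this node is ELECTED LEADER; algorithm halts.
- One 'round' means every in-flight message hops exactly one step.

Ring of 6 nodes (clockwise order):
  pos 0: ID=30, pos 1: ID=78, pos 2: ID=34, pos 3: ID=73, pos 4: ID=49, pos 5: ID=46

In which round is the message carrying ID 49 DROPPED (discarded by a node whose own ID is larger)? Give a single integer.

Answer: 3

Derivation:
Round 1: pos1(id78) recv 30: drop; pos2(id34) recv 78: fwd; pos3(id73) recv 34: drop; pos4(id49) recv 73: fwd; pos5(id46) recv 49: fwd; pos0(id30) recv 46: fwd
Round 2: pos3(id73) recv 78: fwd; pos5(id46) recv 73: fwd; pos0(id30) recv 49: fwd; pos1(id78) recv 46: drop
Round 3: pos4(id49) recv 78: fwd; pos0(id30) recv 73: fwd; pos1(id78) recv 49: drop
Round 4: pos5(id46) recv 78: fwd; pos1(id78) recv 73: drop
Round 5: pos0(id30) recv 78: fwd
Round 6: pos1(id78) recv 78: ELECTED
Message ID 49 originates at pos 4; dropped at pos 1 in round 3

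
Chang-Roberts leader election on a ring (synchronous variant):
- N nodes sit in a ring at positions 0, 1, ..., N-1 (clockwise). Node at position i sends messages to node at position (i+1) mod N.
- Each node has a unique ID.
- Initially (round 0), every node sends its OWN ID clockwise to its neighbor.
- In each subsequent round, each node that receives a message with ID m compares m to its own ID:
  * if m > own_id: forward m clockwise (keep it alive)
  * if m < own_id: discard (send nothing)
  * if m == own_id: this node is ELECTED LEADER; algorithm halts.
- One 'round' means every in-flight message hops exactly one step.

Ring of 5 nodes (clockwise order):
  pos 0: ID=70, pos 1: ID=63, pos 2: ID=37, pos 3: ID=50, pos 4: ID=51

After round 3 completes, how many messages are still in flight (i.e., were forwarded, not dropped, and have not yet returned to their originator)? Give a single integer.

Answer: 2

Derivation:
Round 1: pos1(id63) recv 70: fwd; pos2(id37) recv 63: fwd; pos3(id50) recv 37: drop; pos4(id51) recv 50: drop; pos0(id70) recv 51: drop
Round 2: pos2(id37) recv 70: fwd; pos3(id50) recv 63: fwd
Round 3: pos3(id50) recv 70: fwd; pos4(id51) recv 63: fwd
After round 3: 2 messages still in flight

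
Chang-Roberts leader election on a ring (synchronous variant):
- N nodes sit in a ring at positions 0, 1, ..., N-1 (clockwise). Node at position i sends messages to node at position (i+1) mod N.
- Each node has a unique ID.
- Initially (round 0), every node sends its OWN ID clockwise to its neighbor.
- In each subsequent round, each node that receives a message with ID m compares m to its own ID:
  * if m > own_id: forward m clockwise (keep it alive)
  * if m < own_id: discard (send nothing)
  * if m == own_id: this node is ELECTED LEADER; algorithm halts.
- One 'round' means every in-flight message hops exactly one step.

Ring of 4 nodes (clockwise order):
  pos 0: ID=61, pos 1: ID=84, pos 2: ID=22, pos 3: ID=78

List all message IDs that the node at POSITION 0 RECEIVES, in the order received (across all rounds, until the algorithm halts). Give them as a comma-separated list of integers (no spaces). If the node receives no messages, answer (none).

Answer: 78,84

Derivation:
Round 1: pos1(id84) recv 61: drop; pos2(id22) recv 84: fwd; pos3(id78) recv 22: drop; pos0(id61) recv 78: fwd
Round 2: pos3(id78) recv 84: fwd; pos1(id84) recv 78: drop
Round 3: pos0(id61) recv 84: fwd
Round 4: pos1(id84) recv 84: ELECTED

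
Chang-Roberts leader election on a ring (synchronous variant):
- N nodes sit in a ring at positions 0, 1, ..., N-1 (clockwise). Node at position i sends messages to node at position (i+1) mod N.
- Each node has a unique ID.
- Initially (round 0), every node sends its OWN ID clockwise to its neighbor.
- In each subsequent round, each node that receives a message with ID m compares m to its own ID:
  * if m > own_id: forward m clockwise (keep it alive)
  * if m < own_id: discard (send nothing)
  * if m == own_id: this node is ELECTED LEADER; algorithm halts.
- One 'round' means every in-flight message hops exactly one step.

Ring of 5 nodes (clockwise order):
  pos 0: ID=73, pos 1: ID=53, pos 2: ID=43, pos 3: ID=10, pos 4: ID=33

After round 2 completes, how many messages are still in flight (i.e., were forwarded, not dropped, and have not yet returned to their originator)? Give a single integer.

Answer: 3

Derivation:
Round 1: pos1(id53) recv 73: fwd; pos2(id43) recv 53: fwd; pos3(id10) recv 43: fwd; pos4(id33) recv 10: drop; pos0(id73) recv 33: drop
Round 2: pos2(id43) recv 73: fwd; pos3(id10) recv 53: fwd; pos4(id33) recv 43: fwd
After round 2: 3 messages still in flight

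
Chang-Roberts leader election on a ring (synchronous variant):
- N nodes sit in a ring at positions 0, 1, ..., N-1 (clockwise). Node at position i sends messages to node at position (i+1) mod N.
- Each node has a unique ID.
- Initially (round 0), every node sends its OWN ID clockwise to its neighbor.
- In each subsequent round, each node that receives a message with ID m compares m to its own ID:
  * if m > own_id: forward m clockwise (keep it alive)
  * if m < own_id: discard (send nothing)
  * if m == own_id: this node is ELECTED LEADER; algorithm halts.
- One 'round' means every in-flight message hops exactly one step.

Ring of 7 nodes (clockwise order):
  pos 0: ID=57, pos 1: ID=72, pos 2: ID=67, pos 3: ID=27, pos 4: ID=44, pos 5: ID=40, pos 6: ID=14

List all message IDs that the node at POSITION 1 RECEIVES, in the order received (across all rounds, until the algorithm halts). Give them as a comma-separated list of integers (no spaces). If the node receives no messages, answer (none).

Round 1: pos1(id72) recv 57: drop; pos2(id67) recv 72: fwd; pos3(id27) recv 67: fwd; pos4(id44) recv 27: drop; pos5(id40) recv 44: fwd; pos6(id14) recv 40: fwd; pos0(id57) recv 14: drop
Round 2: pos3(id27) recv 72: fwd; pos4(id44) recv 67: fwd; pos6(id14) recv 44: fwd; pos0(id57) recv 40: drop
Round 3: pos4(id44) recv 72: fwd; pos5(id40) recv 67: fwd; pos0(id57) recv 44: drop
Round 4: pos5(id40) recv 72: fwd; pos6(id14) recv 67: fwd
Round 5: pos6(id14) recv 72: fwd; pos0(id57) recv 67: fwd
Round 6: pos0(id57) recv 72: fwd; pos1(id72) recv 67: drop
Round 7: pos1(id72) recv 72: ELECTED

Answer: 57,67,72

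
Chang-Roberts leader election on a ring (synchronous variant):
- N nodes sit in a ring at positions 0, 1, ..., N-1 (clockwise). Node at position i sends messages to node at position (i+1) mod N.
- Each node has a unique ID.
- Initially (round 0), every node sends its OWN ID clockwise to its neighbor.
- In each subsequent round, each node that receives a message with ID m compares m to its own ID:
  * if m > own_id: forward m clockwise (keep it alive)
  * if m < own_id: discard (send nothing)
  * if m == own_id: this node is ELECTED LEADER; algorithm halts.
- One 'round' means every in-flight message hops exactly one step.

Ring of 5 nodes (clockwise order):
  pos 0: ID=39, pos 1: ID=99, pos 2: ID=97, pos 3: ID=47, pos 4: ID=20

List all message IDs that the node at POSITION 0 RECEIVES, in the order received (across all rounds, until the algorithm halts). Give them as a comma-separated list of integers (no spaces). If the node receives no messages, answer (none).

Round 1: pos1(id99) recv 39: drop; pos2(id97) recv 99: fwd; pos3(id47) recv 97: fwd; pos4(id20) recv 47: fwd; pos0(id39) recv 20: drop
Round 2: pos3(id47) recv 99: fwd; pos4(id20) recv 97: fwd; pos0(id39) recv 47: fwd
Round 3: pos4(id20) recv 99: fwd; pos0(id39) recv 97: fwd; pos1(id99) recv 47: drop
Round 4: pos0(id39) recv 99: fwd; pos1(id99) recv 97: drop
Round 5: pos1(id99) recv 99: ELECTED

Answer: 20,47,97,99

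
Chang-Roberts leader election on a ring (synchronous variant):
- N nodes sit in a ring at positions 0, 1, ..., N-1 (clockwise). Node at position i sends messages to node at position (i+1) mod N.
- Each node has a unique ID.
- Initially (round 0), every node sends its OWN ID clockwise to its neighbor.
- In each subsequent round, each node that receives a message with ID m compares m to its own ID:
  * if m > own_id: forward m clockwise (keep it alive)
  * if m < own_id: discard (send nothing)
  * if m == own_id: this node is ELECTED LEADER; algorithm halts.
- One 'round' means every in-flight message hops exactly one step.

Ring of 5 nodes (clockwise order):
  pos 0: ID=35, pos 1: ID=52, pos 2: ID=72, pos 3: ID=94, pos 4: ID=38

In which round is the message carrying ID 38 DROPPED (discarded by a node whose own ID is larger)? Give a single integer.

Answer: 2

Derivation:
Round 1: pos1(id52) recv 35: drop; pos2(id72) recv 52: drop; pos3(id94) recv 72: drop; pos4(id38) recv 94: fwd; pos0(id35) recv 38: fwd
Round 2: pos0(id35) recv 94: fwd; pos1(id52) recv 38: drop
Round 3: pos1(id52) recv 94: fwd
Round 4: pos2(id72) recv 94: fwd
Round 5: pos3(id94) recv 94: ELECTED
Message ID 38 originates at pos 4; dropped at pos 1 in round 2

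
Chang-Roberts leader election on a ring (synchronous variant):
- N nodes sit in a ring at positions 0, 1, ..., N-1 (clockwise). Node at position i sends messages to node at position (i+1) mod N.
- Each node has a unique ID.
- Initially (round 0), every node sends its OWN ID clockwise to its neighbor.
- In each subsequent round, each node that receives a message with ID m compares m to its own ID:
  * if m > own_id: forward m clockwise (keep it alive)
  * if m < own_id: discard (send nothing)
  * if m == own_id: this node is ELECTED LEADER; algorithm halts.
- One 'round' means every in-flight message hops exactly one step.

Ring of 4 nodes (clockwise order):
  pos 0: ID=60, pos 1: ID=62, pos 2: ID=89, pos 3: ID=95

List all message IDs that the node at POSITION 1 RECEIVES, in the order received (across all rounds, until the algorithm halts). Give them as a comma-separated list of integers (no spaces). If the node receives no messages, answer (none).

Round 1: pos1(id62) recv 60: drop; pos2(id89) recv 62: drop; pos3(id95) recv 89: drop; pos0(id60) recv 95: fwd
Round 2: pos1(id62) recv 95: fwd
Round 3: pos2(id89) recv 95: fwd
Round 4: pos3(id95) recv 95: ELECTED

Answer: 60,95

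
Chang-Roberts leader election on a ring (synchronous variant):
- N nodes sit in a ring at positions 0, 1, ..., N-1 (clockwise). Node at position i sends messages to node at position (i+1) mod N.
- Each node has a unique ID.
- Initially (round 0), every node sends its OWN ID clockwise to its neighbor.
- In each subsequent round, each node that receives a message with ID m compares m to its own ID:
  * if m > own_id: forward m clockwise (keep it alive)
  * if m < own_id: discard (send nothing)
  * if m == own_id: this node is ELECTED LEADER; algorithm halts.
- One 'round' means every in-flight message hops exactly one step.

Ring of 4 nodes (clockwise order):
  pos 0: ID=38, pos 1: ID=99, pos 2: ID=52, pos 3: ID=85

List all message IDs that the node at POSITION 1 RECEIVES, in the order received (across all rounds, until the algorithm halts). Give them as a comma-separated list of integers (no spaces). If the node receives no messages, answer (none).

Round 1: pos1(id99) recv 38: drop; pos2(id52) recv 99: fwd; pos3(id85) recv 52: drop; pos0(id38) recv 85: fwd
Round 2: pos3(id85) recv 99: fwd; pos1(id99) recv 85: drop
Round 3: pos0(id38) recv 99: fwd
Round 4: pos1(id99) recv 99: ELECTED

Answer: 38,85,99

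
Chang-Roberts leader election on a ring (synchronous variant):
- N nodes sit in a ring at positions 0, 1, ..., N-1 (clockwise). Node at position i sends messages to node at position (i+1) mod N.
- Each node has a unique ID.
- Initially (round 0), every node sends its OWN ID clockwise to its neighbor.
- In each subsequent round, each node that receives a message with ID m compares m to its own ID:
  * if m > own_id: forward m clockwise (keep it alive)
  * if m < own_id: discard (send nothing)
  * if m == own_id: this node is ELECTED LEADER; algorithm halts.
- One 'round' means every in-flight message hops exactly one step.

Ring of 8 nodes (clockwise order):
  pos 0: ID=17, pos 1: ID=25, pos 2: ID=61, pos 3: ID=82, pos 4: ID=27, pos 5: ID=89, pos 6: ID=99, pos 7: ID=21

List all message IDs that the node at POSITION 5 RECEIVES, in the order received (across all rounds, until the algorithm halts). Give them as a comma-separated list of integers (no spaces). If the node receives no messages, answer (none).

Round 1: pos1(id25) recv 17: drop; pos2(id61) recv 25: drop; pos3(id82) recv 61: drop; pos4(id27) recv 82: fwd; pos5(id89) recv 27: drop; pos6(id99) recv 89: drop; pos7(id21) recv 99: fwd; pos0(id17) recv 21: fwd
Round 2: pos5(id89) recv 82: drop; pos0(id17) recv 99: fwd; pos1(id25) recv 21: drop
Round 3: pos1(id25) recv 99: fwd
Round 4: pos2(id61) recv 99: fwd
Round 5: pos3(id82) recv 99: fwd
Round 6: pos4(id27) recv 99: fwd
Round 7: pos5(id89) recv 99: fwd
Round 8: pos6(id99) recv 99: ELECTED

Answer: 27,82,99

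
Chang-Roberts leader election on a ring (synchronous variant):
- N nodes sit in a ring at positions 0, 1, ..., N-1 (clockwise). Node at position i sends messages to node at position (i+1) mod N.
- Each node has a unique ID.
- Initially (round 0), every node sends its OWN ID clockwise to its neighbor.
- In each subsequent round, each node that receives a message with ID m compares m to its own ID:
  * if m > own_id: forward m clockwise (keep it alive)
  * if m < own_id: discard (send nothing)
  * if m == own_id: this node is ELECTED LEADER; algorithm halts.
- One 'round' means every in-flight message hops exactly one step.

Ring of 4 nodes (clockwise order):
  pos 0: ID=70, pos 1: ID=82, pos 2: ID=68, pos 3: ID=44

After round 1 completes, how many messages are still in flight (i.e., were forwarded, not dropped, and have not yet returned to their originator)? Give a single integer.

Answer: 2

Derivation:
Round 1: pos1(id82) recv 70: drop; pos2(id68) recv 82: fwd; pos3(id44) recv 68: fwd; pos0(id70) recv 44: drop
After round 1: 2 messages still in flight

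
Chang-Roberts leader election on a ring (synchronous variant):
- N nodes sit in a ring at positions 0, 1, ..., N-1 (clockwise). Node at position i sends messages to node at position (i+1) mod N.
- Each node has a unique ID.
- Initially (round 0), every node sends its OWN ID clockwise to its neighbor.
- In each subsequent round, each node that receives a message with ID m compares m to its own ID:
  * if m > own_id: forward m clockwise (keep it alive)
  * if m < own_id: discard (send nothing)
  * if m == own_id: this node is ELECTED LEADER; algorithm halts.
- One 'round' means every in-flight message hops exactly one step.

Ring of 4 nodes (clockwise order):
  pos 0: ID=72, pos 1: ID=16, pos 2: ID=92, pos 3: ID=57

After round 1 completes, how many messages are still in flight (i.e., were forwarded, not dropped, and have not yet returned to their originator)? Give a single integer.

Round 1: pos1(id16) recv 72: fwd; pos2(id92) recv 16: drop; pos3(id57) recv 92: fwd; pos0(id72) recv 57: drop
After round 1: 2 messages still in flight

Answer: 2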